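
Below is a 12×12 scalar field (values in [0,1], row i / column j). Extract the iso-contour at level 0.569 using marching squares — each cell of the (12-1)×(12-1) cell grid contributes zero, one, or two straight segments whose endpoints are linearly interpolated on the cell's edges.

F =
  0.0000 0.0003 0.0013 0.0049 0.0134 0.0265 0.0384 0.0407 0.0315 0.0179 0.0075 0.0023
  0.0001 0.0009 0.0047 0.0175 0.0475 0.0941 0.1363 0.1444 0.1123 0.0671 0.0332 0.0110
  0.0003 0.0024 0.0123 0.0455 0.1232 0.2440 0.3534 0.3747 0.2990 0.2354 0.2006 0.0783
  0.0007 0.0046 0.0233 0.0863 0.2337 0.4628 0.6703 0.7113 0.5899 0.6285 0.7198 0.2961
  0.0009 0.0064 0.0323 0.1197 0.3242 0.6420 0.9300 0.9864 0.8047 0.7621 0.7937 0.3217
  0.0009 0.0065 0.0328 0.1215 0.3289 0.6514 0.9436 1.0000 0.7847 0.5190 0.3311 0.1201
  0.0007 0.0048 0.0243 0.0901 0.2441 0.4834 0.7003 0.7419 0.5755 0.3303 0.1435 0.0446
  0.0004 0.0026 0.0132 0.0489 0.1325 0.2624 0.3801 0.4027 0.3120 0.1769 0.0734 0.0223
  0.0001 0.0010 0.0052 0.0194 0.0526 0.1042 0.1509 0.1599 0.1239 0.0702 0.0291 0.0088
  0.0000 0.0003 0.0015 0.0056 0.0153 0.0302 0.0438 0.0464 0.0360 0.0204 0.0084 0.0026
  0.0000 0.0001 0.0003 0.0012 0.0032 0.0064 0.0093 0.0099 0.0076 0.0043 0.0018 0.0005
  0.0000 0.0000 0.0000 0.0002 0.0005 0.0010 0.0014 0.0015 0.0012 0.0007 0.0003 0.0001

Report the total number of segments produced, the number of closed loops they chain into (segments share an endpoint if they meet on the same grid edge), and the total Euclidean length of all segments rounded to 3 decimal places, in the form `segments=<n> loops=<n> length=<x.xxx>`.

cell (2,5): code 0100 → (2.680,6.000)–(3.000,5.512)
cell (2,6): code 1100 → (2.577,7.000)–(2.680,6.000)
cell (2,7): code 1100 → (2.928,8.000)–(2.577,7.000)
cell (2,8): code 1100 → (2.849,9.000)–(2.928,8.000)
cell (2,9): code 1100 → (2.710,10.000)–(2.849,9.000)
cell (2,10): code 1000 → (3.000,10.356)–(2.710,10.000)
cell (3,4): code 0100 → (3.593,5.000)–(4.000,4.770)
cell (3,5): code 1110 → (3.000,5.512)–(3.593,5.000)
cell (3,10): code 1001 → (4.000,10.476)–(3.000,10.356)
cell (4,4): code 0110 → (4.000,4.770)–(5.000,4.744)
cell (4,8): code 1011 → (5.000,8.812)–(4.794,9.000)
cell (4,9): code 0011 → (4.794,9.000)–(4.486,10.000)
cell (4,10): code 0001 → (4.486,10.000)–(4.000,10.476)
cell (5,4): code 0010 → (5.000,4.744)–(5.490,5.000)
cell (5,5): code 0111 → (5.490,5.000)–(6.000,5.395)
cell (5,8): code 1001 → (6.000,8.027)–(5.000,8.812)
cell (6,5): code 0010 → (6.000,5.395)–(6.410,6.000)
cell (6,6): code 0011 → (6.410,6.000)–(6.510,7.000)
cell (6,7): code 0011 → (6.510,7.000)–(6.025,8.000)
cell (6,8): code 0001 → (6.025,8.000)–(6.000,8.027)
total: 20 segments, chained into 1 closed loop(s), length Σ = 15.737232

segments=20 loops=1 length=15.737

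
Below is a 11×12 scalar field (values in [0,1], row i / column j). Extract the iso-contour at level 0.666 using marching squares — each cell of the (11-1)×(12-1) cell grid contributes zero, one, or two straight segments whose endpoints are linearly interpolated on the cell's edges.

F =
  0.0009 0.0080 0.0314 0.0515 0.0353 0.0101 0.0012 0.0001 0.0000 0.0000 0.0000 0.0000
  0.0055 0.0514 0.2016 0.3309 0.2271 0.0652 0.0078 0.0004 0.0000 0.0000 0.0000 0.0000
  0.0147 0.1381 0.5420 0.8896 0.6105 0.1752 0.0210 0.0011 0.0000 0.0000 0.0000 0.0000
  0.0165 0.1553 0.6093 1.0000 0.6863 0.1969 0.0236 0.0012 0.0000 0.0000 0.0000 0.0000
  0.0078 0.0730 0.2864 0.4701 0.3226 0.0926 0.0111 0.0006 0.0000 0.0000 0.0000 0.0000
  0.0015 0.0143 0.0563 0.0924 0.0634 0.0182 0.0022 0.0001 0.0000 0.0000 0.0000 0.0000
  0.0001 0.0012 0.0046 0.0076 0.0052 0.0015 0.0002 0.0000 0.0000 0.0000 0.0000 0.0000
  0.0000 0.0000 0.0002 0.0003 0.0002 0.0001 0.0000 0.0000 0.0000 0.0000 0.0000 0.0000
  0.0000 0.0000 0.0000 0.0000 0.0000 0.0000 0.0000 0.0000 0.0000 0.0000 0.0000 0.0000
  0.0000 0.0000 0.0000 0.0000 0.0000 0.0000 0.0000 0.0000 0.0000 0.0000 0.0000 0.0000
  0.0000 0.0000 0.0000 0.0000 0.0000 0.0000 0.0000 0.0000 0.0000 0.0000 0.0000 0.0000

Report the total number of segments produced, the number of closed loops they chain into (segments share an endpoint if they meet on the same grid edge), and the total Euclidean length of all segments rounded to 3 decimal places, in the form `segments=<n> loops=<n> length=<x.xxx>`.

cell (1,2): code 0100 → (1.600,3.000)–(2.000,2.357)
cell (1,3): code 1000 → (2.000,3.801)–(1.600,3.000)
cell (2,2): code 0110 → (2.000,2.357)–(3.000,2.145)
cell (2,3): code 1101 → (2.732,4.000)–(2.000,3.801)
cell (2,4): code 1000 → (3.000,4.041)–(2.732,4.000)
cell (3,2): code 0010 → (3.000,2.145)–(3.630,3.000)
cell (3,3): code 0011 → (3.630,3.000)–(3.056,4.000)
cell (3,4): code 0001 → (3.056,4.000)–(3.000,4.041)
total: 8 segments, chained into 1 closed loop(s), length Σ = 5.989949

segments=8 loops=1 length=5.990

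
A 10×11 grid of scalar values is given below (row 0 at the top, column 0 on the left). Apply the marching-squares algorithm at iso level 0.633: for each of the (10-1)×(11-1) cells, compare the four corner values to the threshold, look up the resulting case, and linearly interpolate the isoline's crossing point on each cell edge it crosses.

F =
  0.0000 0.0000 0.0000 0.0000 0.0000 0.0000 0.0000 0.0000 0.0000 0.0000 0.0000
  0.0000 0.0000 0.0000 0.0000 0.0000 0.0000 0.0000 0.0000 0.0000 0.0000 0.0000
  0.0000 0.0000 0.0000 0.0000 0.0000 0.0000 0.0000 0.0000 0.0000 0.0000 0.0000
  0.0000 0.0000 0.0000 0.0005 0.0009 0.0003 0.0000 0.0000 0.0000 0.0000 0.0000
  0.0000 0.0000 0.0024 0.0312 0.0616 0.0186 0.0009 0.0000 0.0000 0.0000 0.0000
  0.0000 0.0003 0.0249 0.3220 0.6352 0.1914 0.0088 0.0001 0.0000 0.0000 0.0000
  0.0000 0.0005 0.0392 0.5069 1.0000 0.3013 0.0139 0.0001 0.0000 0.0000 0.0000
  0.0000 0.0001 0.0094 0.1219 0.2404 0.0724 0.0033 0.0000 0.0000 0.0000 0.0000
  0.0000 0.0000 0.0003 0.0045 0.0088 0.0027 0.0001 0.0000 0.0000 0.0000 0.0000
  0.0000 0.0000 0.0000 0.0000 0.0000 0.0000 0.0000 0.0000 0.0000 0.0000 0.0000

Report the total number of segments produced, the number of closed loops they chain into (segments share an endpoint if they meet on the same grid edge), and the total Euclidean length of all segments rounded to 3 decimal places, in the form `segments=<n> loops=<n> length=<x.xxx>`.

cell (4,3): code 0100 → (4.996,4.000)–(5.000,3.993)
cell (4,4): code 1000 → (5.000,4.005)–(4.996,4.000)
cell (5,3): code 0110 → (5.000,3.993)–(6.000,3.256)
cell (5,4): code 1001 → (6.000,4.525)–(5.000,4.005)
cell (6,3): code 0010 → (6.000,3.256)–(6.483,4.000)
cell (6,4): code 0001 → (6.483,4.000)–(6.000,4.525)
total: 6 segments, chained into 1 closed loop(s), length Σ = 3.984936

segments=6 loops=1 length=3.985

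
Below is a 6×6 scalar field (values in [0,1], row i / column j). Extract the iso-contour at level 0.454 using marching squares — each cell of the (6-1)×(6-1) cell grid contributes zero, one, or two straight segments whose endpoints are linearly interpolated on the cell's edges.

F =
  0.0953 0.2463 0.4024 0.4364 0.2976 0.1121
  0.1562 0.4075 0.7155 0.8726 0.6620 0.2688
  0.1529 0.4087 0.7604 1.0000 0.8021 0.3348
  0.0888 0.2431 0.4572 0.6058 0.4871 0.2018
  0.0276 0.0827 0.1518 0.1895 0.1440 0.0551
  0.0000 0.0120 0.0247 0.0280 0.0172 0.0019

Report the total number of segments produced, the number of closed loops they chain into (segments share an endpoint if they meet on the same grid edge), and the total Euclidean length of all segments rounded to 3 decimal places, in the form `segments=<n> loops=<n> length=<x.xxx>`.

cell (0,1): code 0100 → (0.165,2.000)–(1.000,1.151)
cell (0,2): code 1100 → (0.040,3.000)–(0.165,2.000)
cell (0,3): code 1100 → (0.429,4.000)–(0.040,3.000)
cell (0,4): code 1000 → (1.000,4.529)–(0.429,4.000)
cell (1,1): code 0110 → (1.000,1.151)–(2.000,1.129)
cell (1,4): code 1001 → (2.000,4.745)–(1.000,4.529)
cell (2,1): code 0110 → (2.000,1.129)–(3.000,1.985)
cell (2,4): code 1001 → (3.000,4.116)–(2.000,4.745)
cell (3,1): code 0010 → (3.000,1.985)–(3.010,2.000)
cell (3,2): code 0011 → (3.010,2.000)–(3.365,3.000)
cell (3,3): code 0011 → (3.365,3.000)–(3.096,4.000)
cell (3,4): code 0001 → (3.096,4.000)–(3.000,4.116)
total: 12 segments, chained into 1 closed loop(s), length Σ = 10.836302

segments=12 loops=1 length=10.836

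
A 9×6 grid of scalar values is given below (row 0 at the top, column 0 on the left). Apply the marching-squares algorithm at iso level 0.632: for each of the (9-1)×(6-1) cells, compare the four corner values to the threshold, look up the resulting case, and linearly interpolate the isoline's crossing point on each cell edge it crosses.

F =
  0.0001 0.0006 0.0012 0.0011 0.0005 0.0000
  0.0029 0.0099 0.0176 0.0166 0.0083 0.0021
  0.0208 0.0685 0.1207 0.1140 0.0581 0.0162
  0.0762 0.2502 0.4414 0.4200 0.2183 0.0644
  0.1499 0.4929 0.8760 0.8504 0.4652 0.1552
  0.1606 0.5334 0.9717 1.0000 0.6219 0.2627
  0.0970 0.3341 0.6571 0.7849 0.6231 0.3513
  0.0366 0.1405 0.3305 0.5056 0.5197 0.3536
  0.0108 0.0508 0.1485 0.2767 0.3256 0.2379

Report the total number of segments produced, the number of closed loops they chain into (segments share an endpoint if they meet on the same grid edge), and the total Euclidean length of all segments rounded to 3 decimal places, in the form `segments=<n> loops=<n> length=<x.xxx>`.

segments=10 loops=1 length=9.226

cell (3,1): code 0100 → (3.439,2.000)–(4.000,1.363)
cell (3,2): code 1100 → (3.493,3.000)–(3.439,2.000)
cell (3,3): code 1000 → (4.000,3.567)–(3.493,3.000)
cell (4,1): code 0110 → (4.000,1.363)–(5.000,1.225)
cell (4,3): code 1001 → (5.000,3.973)–(4.000,3.567)
cell (5,1): code 0110 → (5.000,1.225)–(6.000,1.922)
cell (5,3): code 1001 → (6.000,3.945)–(5.000,3.973)
cell (6,1): code 0010 → (6.000,1.922)–(6.077,2.000)
cell (6,2): code 0011 → (6.077,2.000)–(6.547,3.000)
cell (6,3): code 0001 → (6.547,3.000)–(6.000,3.945)
total: 10 segments, chained into 1 closed loop(s), length Σ = 9.226395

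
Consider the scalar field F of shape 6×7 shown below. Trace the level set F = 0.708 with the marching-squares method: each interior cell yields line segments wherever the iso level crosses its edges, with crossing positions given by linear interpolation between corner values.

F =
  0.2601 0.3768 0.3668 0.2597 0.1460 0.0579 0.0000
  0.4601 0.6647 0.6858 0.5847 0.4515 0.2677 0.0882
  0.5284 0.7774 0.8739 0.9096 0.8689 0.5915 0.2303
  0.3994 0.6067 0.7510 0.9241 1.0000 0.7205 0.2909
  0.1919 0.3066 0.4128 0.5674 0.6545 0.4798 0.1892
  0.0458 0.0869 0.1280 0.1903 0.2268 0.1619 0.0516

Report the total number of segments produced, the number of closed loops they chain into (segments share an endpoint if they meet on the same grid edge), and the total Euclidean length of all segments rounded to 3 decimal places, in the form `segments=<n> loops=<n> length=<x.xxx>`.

segments=14 loops=1 length=10.774

cell (1,0): code 0100 → (1.384,1.000)–(2.000,0.721)
cell (1,1): code 1100 → (1.118,2.000)–(1.384,1.000)
cell (1,2): code 1100 → (1.380,3.000)–(1.118,2.000)
cell (1,3): code 1100 → (1.615,4.000)–(1.380,3.000)
cell (1,4): code 1000 → (2.000,4.580)–(1.615,4.000)
cell (2,0): code 0010 → (2.000,0.721)–(2.407,1.000)
cell (2,1): code 0111 → (2.407,1.000)–(3.000,1.702)
cell (2,4): code 1101 → (2.903,5.000)–(2.000,4.580)
cell (2,5): code 1000 → (3.000,5.029)–(2.903,5.000)
cell (3,1): code 0010 → (3.000,1.702)–(3.127,2.000)
cell (3,2): code 0011 → (3.127,2.000)–(3.606,3.000)
cell (3,3): code 0011 → (3.606,3.000)–(3.845,4.000)
cell (3,4): code 0011 → (3.845,4.000)–(3.052,5.000)
cell (3,5): code 0001 → (3.052,5.000)–(3.000,5.029)
total: 14 segments, chained into 1 closed loop(s), length Σ = 10.774178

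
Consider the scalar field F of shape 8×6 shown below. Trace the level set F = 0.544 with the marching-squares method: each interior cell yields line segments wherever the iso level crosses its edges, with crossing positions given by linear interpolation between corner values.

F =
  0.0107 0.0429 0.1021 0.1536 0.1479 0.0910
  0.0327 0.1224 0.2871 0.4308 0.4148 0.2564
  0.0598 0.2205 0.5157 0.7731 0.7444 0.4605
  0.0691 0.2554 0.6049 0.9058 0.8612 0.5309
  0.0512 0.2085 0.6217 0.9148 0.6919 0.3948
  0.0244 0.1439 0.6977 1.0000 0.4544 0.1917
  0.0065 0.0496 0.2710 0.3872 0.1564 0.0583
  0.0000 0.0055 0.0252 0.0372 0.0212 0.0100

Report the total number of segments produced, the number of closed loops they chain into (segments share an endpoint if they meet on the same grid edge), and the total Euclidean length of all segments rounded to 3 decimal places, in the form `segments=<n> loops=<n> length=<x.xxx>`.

cell (1,2): code 0100 → (1.331,3.000)–(2.000,2.110)
cell (1,3): code 1100 → (1.392,4.000)–(1.331,3.000)
cell (1,4): code 1000 → (2.000,4.706)–(1.392,4.000)
cell (2,1): code 0100 → (2.317,2.000)–(3.000,1.826)
cell (2,2): code 1110 → (2.000,2.110)–(2.317,2.000)
cell (2,4): code 1001 → (3.000,4.960)–(2.000,4.706)
cell (3,1): code 0110 → (3.000,1.826)–(4.000,1.812)
cell (3,4): code 1001 → (4.000,4.498)–(3.000,4.960)
cell (4,1): code 0110 → (4.000,1.812)–(5.000,1.722)
cell (4,3): code 1011 → (5.000,3.836)–(4.623,4.000)
cell (4,4): code 0001 → (4.623,4.000)–(4.000,4.498)
cell (5,1): code 0010 → (5.000,1.722)–(5.360,2.000)
cell (5,2): code 0011 → (5.360,2.000)–(5.744,3.000)
cell (5,3): code 0001 → (5.744,3.000)–(5.000,3.836)
total: 14 segments, chained into 1 closed loop(s), length Σ = 12.078915

segments=14 loops=1 length=12.079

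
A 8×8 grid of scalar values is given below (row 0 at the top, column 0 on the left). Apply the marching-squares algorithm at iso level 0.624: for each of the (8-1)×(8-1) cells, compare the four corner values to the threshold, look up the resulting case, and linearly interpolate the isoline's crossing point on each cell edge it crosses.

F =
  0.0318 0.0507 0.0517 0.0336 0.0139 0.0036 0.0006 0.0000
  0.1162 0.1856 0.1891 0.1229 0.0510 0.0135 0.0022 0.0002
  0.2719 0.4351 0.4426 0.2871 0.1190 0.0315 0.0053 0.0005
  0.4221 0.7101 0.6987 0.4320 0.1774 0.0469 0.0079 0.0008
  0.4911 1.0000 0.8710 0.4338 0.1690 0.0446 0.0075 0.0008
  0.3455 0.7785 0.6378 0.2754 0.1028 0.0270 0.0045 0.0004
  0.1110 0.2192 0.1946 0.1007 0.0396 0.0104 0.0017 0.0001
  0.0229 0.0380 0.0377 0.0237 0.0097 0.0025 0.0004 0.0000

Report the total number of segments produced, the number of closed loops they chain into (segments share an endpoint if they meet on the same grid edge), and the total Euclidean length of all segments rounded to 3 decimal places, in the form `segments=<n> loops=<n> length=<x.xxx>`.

segments=10 loops=1 length=7.701

cell (2,0): code 0100 → (2.687,1.000)–(3.000,0.701)
cell (2,1): code 1100 → (2.708,2.000)–(2.687,1.000)
cell (2,2): code 1000 → (3.000,2.280)–(2.708,2.000)
cell (3,0): code 0110 → (3.000,0.701)–(4.000,0.261)
cell (3,2): code 1001 → (4.000,2.565)–(3.000,2.280)
cell (4,0): code 0110 → (4.000,0.261)–(5.000,0.643)
cell (4,2): code 1001 → (5.000,2.038)–(4.000,2.565)
cell (5,0): code 0010 → (5.000,0.643)–(5.276,1.000)
cell (5,1): code 0011 → (5.276,1.000)–(5.031,2.000)
cell (5,2): code 0001 → (5.031,2.000)–(5.000,2.038)
total: 10 segments, chained into 1 closed loop(s), length Σ = 7.700612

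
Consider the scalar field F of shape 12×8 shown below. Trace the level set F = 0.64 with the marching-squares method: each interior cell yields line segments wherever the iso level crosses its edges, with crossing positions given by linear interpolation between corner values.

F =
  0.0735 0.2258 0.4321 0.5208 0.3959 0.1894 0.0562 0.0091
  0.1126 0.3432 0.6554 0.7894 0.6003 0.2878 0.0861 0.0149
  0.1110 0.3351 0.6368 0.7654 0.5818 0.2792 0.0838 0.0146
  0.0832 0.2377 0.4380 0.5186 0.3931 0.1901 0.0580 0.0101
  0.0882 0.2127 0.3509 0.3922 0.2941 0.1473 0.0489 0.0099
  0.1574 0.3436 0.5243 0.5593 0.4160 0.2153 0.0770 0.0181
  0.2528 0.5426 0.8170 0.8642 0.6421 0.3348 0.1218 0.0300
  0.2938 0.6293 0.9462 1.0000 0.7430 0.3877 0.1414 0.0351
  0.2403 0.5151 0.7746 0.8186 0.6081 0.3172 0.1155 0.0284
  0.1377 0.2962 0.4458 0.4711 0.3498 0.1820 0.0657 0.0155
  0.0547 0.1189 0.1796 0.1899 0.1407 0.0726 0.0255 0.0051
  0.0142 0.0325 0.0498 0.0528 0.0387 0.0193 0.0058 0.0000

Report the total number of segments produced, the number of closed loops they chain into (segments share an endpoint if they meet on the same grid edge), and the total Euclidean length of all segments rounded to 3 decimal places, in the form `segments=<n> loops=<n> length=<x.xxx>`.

cell (0,1): code 0100 → (0.931,2.000)–(1.000,1.951)
cell (0,2): code 1100 → (0.444,3.000)–(0.931,2.000)
cell (0,3): code 1000 → (1.000,3.790)–(0.444,3.000)
cell (1,1): code 0010 → (1.000,1.951)–(1.828,2.000)
cell (1,2): code 0111 → (1.828,2.000)–(2.000,2.025)
cell (1,3): code 1001 → (2.000,3.683)–(1.000,3.790)
cell (2,2): code 0010 → (2.000,2.025)–(2.508,3.000)
cell (2,3): code 0001 → (2.508,3.000)–(2.000,3.683)
cell (5,1): code 0100 → (5.395,2.000)–(6.000,1.355)
cell (5,2): code 1100 → (5.265,3.000)–(5.395,2.000)
cell (5,3): code 1100 → (5.991,4.000)–(5.265,3.000)
cell (5,4): code 1000 → (6.000,4.007)–(5.991,4.000)
cell (6,1): code 0110 → (6.000,1.355)–(7.000,1.034)
cell (6,4): code 1001 → (7.000,4.290)–(6.000,4.007)
cell (7,1): code 0110 → (7.000,1.034)–(8.000,1.481)
cell (7,3): code 1011 → (8.000,3.848)–(7.764,4.000)
cell (7,4): code 0001 → (7.764,4.000)–(7.000,4.290)
cell (8,1): code 0010 → (8.000,1.481)–(8.409,2.000)
cell (8,2): code 0011 → (8.409,2.000)–(8.514,3.000)
cell (8,3): code 0001 → (8.514,3.000)–(8.000,3.848)
total: 20 segments, chained into 2 closed loop(s), length Σ = 16.204135

segments=20 loops=2 length=16.204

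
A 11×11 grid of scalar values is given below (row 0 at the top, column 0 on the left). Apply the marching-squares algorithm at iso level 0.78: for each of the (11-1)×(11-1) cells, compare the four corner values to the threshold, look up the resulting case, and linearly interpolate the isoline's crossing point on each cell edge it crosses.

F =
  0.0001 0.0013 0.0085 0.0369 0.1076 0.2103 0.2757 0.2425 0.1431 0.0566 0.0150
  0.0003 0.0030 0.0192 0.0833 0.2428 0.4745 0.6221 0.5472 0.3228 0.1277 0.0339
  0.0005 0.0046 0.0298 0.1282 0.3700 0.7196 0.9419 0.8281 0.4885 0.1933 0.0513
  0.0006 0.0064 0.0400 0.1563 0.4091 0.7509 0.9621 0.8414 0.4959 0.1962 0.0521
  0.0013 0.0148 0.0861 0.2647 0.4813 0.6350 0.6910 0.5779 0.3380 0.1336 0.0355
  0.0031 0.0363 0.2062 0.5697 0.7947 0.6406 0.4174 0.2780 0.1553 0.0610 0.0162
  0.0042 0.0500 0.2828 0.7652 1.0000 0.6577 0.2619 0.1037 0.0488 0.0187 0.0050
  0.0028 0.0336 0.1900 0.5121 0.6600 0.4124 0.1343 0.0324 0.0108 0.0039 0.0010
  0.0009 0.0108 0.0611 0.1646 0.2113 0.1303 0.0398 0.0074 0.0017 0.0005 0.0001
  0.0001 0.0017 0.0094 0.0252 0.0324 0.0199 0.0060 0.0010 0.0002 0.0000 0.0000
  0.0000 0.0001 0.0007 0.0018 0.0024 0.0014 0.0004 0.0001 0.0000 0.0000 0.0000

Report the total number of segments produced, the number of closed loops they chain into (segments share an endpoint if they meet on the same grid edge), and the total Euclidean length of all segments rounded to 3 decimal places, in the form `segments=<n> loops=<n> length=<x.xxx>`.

segments=14 loops=2 length=11.355

cell (1,5): code 0100 → (1.494,6.000)–(2.000,5.272)
cell (1,6): code 1100 → (1.829,7.000)–(1.494,6.000)
cell (1,7): code 1000 → (2.000,7.142)–(1.829,7.000)
cell (2,5): code 0110 → (2.000,5.272)–(3.000,5.138)
cell (2,7): code 1001 → (3.000,7.178)–(2.000,7.142)
cell (3,5): code 0010 → (3.000,5.138)–(3.672,6.000)
cell (3,6): code 0011 → (3.672,6.000)–(3.233,7.000)
cell (3,7): code 0001 → (3.233,7.000)–(3.000,7.178)
cell (4,3): code 0100 → (4.953,4.000)–(5.000,3.935)
cell (4,4): code 1000 → (5.000,4.095)–(4.953,4.000)
cell (5,3): code 0110 → (5.000,3.935)–(6.000,3.063)
cell (5,4): code 1001 → (6.000,4.643)–(5.000,4.095)
cell (6,3): code 0010 → (6.000,3.063)–(6.647,4.000)
cell (6,4): code 0001 → (6.647,4.000)–(6.000,4.643)
total: 14 segments, chained into 2 closed loop(s), length Σ = 11.355372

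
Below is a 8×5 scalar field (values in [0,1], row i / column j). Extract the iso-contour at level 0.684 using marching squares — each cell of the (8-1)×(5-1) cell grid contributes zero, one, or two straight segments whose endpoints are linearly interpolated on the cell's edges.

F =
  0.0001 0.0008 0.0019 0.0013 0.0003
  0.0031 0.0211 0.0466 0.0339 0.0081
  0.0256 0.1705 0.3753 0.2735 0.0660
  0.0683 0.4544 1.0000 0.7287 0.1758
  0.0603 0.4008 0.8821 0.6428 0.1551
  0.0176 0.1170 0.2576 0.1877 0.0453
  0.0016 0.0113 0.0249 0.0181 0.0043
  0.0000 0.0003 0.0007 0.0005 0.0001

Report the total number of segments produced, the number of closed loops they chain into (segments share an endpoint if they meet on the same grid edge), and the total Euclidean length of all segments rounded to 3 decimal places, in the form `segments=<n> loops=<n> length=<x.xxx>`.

segments=8 loops=1 length=5.432

cell (2,1): code 0100 → (2.494,2.000)–(3.000,1.421)
cell (2,2): code 1100 → (2.902,3.000)–(2.494,2.000)
cell (2,3): code 1000 → (3.000,3.081)–(2.902,3.000)
cell (3,1): code 0110 → (3.000,1.421)–(4.000,1.588)
cell (3,2): code 1011 → (4.000,2.828)–(3.520,3.000)
cell (3,3): code 0001 → (3.520,3.000)–(3.000,3.081)
cell (4,1): code 0010 → (4.000,1.588)–(4.317,2.000)
cell (4,2): code 0001 → (4.317,2.000)–(4.000,2.828)
total: 8 segments, chained into 1 closed loop(s), length Σ = 5.432396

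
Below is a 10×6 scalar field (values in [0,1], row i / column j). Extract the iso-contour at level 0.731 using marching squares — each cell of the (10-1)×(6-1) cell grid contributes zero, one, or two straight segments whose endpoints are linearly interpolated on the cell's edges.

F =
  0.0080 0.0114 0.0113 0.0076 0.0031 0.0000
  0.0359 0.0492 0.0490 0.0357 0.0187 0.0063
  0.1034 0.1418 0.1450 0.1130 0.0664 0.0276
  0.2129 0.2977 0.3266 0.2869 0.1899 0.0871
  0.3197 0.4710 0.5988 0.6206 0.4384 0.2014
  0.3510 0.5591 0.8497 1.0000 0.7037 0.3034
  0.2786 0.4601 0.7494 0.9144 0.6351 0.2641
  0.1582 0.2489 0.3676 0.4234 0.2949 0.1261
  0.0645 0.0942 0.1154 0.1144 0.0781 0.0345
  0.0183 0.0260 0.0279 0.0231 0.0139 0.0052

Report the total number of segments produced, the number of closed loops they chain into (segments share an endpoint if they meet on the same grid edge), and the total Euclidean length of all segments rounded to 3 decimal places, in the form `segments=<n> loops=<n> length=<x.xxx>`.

cell (4,1): code 0100 → (4.527,2.000)–(5.000,1.592)
cell (4,2): code 1100 → (4.291,3.000)–(4.527,2.000)
cell (4,3): code 1000 → (5.000,3.908)–(4.291,3.000)
cell (5,1): code 0110 → (5.000,1.592)–(6.000,1.936)
cell (5,3): code 1001 → (6.000,3.657)–(5.000,3.908)
cell (6,1): code 0010 → (6.000,1.936)–(6.048,2.000)
cell (6,2): code 0011 → (6.048,2.000)–(6.374,3.000)
cell (6,3): code 0001 → (6.374,3.000)–(6.000,3.657)
total: 8 segments, chained into 1 closed loop(s), length Σ = 6.780104

segments=8 loops=1 length=6.780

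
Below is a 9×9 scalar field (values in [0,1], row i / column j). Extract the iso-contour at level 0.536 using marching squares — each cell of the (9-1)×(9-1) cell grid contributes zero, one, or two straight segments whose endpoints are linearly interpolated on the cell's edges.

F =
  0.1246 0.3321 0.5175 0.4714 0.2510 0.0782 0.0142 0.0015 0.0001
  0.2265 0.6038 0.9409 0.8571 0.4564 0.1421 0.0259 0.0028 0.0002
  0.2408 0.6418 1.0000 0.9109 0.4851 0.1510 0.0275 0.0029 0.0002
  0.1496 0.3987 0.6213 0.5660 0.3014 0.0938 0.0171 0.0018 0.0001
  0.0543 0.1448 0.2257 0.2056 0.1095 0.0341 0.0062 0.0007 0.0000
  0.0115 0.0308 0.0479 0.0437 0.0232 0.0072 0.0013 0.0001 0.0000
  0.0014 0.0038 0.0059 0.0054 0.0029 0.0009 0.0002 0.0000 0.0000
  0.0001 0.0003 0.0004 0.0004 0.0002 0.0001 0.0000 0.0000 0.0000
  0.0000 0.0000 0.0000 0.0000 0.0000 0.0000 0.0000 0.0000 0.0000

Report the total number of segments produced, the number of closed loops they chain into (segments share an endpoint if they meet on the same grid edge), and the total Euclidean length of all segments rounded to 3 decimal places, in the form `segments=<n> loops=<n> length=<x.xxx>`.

cell (0,0): code 0100 → (0.750,1.000)–(1.000,0.820)
cell (0,1): code 1100 → (0.044,2.000)–(0.750,1.000)
cell (0,2): code 1100 → (0.167,3.000)–(0.044,2.000)
cell (0,3): code 1000 → (1.000,3.801)–(0.167,3.000)
cell (1,0): code 0110 → (1.000,0.820)–(2.000,0.736)
cell (1,3): code 1001 → (2.000,3.880)–(1.000,3.801)
cell (2,0): code 0010 → (2.000,0.736)–(2.435,1.000)
cell (2,1): code 0111 → (2.435,1.000)–(3.000,1.617)
cell (2,3): code 1001 → (3.000,3.113)–(2.000,3.880)
cell (3,1): code 0010 → (3.000,1.617)–(3.216,2.000)
cell (3,2): code 0011 → (3.216,2.000)–(3.083,3.000)
cell (3,3): code 0001 → (3.083,3.000)–(3.000,3.113)
total: 12 segments, chained into 1 closed loop(s), length Σ = 9.896532

segments=12 loops=1 length=9.897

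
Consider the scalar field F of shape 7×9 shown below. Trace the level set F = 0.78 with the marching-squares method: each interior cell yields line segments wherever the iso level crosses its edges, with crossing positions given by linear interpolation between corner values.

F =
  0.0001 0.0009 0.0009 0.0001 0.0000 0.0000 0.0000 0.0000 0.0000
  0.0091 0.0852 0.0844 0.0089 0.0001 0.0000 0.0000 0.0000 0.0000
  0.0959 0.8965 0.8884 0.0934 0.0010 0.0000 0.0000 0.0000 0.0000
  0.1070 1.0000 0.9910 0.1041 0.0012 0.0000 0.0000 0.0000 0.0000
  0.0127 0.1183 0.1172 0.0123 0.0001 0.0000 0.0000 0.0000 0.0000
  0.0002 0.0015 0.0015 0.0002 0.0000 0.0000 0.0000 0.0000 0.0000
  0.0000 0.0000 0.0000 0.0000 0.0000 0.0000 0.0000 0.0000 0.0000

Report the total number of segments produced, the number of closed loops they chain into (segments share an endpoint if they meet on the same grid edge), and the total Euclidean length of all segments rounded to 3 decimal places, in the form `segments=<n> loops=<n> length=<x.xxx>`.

cell (1,0): code 0100 → (1.856,1.000)–(2.000,0.854)
cell (1,1): code 1100 → (1.865,2.000)–(1.856,1.000)
cell (1,2): code 1000 → (2.000,2.136)–(1.865,2.000)
cell (2,0): code 0110 → (2.000,0.854)–(3.000,0.754)
cell (2,2): code 1001 → (3.000,2.238)–(2.000,2.136)
cell (3,0): code 0010 → (3.000,0.754)–(3.250,1.000)
cell (3,1): code 0011 → (3.250,1.000)–(3.241,2.000)
cell (3,2): code 0001 → (3.241,2.000)–(3.000,2.238)
total: 8 segments, chained into 1 closed loop(s), length Σ = 5.096108

segments=8 loops=1 length=5.096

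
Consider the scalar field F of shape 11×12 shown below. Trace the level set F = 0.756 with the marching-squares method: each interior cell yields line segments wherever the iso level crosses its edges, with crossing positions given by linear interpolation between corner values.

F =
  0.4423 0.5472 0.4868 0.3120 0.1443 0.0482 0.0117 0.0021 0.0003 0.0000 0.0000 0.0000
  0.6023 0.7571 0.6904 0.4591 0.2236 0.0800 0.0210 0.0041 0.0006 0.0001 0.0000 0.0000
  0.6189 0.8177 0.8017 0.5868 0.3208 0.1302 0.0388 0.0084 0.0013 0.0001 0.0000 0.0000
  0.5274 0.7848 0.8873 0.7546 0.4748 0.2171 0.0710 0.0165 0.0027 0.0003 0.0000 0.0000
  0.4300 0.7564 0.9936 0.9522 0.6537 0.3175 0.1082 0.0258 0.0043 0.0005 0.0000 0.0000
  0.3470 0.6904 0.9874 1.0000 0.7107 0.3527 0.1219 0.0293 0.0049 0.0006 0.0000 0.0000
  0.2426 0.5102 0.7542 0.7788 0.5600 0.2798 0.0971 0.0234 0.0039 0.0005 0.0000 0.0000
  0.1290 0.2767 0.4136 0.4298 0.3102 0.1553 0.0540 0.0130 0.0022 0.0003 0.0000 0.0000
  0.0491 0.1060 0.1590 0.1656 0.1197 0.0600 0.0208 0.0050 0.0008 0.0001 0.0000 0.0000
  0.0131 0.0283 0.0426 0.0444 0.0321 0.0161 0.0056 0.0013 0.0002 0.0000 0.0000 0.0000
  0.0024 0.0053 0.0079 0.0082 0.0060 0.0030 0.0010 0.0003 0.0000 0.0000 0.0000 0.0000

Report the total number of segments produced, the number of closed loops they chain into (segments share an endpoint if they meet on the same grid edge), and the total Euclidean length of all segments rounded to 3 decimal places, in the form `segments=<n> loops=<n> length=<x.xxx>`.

segments=18 loops=1 length=12.848

cell (0,0): code 0100 → (0.995,1.000)–(1.000,0.993)
cell (0,1): code 1000 → (1.000,1.016)–(0.995,1.000)
cell (1,0): code 0110 → (1.000,0.993)–(2.000,0.690)
cell (1,1): code 1101 → (1.589,2.000)–(1.000,1.016)
cell (1,2): code 1000 → (2.000,2.213)–(1.589,2.000)
cell (2,0): code 0110 → (2.000,0.690)–(3.000,0.888)
cell (2,2): code 1001 → (3.000,2.989)–(2.000,2.213)
cell (3,0): code 0110 → (3.000,0.888)–(4.000,0.999)
cell (3,2): code 1101 → (3.007,3.000)–(3.000,2.989)
cell (3,3): code 1000 → (4.000,3.657)–(3.007,3.000)
cell (4,0): code 0010 → (4.000,0.999)–(4.006,1.000)
cell (4,1): code 0111 → (4.006,1.000)–(5.000,1.221)
cell (4,3): code 1001 → (5.000,3.843)–(4.000,3.657)
cell (5,1): code 0010 → (5.000,1.221)–(5.992,2.000)
cell (5,2): code 0111 → (5.992,2.000)–(6.000,2.073)
cell (5,3): code 1001 → (6.000,3.104)–(5.000,3.843)
cell (6,2): code 0010 → (6.000,2.073)–(6.065,3.000)
cell (6,3): code 0001 → (6.065,3.000)–(6.000,3.104)
total: 18 segments, chained into 1 closed loop(s), length Σ = 12.847841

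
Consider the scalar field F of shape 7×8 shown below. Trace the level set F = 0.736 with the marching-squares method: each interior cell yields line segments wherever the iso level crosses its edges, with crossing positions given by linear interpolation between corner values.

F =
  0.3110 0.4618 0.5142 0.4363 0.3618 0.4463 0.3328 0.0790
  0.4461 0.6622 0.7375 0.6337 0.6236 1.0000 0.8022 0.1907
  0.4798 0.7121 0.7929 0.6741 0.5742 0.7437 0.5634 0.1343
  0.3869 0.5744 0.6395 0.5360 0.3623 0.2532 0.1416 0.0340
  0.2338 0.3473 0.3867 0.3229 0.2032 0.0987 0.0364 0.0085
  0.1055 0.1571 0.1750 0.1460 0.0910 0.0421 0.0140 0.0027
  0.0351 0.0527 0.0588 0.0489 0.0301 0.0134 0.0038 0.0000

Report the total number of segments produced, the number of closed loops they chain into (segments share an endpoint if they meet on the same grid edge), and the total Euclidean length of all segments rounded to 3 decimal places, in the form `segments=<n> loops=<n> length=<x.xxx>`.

cell (0,1): code 0100 → (0.993,2.000)–(1.000,1.980)
cell (0,2): code 1000 → (1.000,2.014)–(0.993,2.000)
cell (0,4): code 0100 → (0.523,5.000)–(1.000,4.299)
cell (0,5): code 1100 → (0.859,6.000)–(0.523,5.000)
cell (0,6): code 1000 → (1.000,6.108)–(0.859,6.000)
cell (1,1): code 0110 → (1.000,1.980)–(2.000,1.296)
cell (1,2): code 1001 → (2.000,2.479)–(1.000,2.014)
cell (1,4): code 0110 → (1.000,4.299)–(2.000,4.955)
cell (1,5): code 1011 → (2.000,5.043)–(1.277,6.000)
cell (1,6): code 0001 → (1.277,6.000)–(1.000,6.108)
cell (2,1): code 0010 → (2.000,1.296)–(2.371,2.000)
cell (2,2): code 0001 → (2.371,2.000)–(2.000,2.479)
cell (2,4): code 0010 → (2.000,4.955)–(2.016,5.000)
cell (2,5): code 0001 → (2.016,5.000)–(2.000,5.043)
total: 14 segments, chained into 2 closed loop(s), length Σ = 8.620378

segments=14 loops=2 length=8.620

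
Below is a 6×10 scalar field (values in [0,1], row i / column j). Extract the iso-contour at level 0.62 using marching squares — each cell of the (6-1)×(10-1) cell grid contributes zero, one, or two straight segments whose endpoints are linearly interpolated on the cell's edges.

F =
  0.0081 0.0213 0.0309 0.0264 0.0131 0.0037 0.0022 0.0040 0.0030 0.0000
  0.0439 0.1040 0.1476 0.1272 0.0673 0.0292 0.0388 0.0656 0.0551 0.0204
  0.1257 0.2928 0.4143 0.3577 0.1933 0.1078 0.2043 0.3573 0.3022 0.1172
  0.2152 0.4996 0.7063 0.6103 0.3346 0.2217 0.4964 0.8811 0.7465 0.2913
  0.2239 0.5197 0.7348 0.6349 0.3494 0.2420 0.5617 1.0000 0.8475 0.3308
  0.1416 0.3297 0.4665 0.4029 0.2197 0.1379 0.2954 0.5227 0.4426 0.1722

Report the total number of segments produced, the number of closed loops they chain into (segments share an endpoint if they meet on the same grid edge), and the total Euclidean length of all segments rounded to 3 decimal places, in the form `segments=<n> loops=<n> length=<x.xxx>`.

segments=16 loops=2 length=12.522

cell (2,1): code 0100 → (2.704,2.000)–(3.000,1.582)
cell (2,2): code 1000 → (3.000,2.899)–(2.704,2.000)
cell (2,6): code 0100 → (2.502,7.000)–(3.000,6.321)
cell (2,7): code 1100 → (2.715,8.000)–(2.502,7.000)
cell (2,8): code 1000 → (3.000,8.278)–(2.715,8.000)
cell (3,1): code 0110 → (3.000,1.582)–(4.000,1.466)
cell (3,2): code 1101 → (3.394,3.000)–(3.000,2.899)
cell (3,3): code 1000 → (4.000,3.052)–(3.394,3.000)
cell (3,6): code 0110 → (3.000,6.321)–(4.000,6.133)
cell (3,8): code 1001 → (4.000,8.440)–(3.000,8.278)
cell (4,1): code 0010 → (4.000,1.466)–(4.428,2.000)
cell (4,2): code 0011 → (4.428,2.000)–(4.064,3.000)
cell (4,3): code 0001 → (4.064,3.000)–(4.000,3.052)
cell (4,6): code 0010 → (4.000,6.133)–(4.796,7.000)
cell (4,7): code 0011 → (4.796,7.000)–(4.562,8.000)
cell (4,8): code 0001 → (4.562,8.000)–(4.000,8.440)
total: 16 segments, chained into 2 closed loop(s), length Σ = 12.521613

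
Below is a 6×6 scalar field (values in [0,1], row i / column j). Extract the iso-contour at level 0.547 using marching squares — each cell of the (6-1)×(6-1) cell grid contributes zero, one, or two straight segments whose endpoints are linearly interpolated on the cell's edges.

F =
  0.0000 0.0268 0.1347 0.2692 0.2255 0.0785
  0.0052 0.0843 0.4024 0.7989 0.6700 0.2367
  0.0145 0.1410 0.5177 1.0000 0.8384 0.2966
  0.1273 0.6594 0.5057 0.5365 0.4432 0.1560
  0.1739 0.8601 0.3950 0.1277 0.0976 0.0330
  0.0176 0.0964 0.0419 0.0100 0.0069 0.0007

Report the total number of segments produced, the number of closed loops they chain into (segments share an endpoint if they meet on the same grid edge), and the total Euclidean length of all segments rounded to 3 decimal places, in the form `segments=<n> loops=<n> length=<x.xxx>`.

segments=14 loops=2 length=12.081

cell (0,2): code 0100 → (0.524,3.000)–(1.000,2.365)
cell (0,3): code 1100 → (0.723,4.000)–(0.524,3.000)
cell (0,4): code 1000 → (1.000,4.284)–(0.723,4.000)
cell (1,2): code 0110 → (1.000,2.365)–(2.000,2.061)
cell (1,4): code 1001 → (2.000,4.538)–(1.000,4.284)
cell (2,0): code 0100 → (2.783,1.000)–(3.000,0.789)
cell (2,1): code 1000 → (3.000,1.731)–(2.783,1.000)
cell (2,2): code 0010 → (2.000,2.061)–(2.977,3.000)
cell (2,3): code 0011 → (2.977,3.000)–(2.737,4.000)
cell (2,4): code 0001 → (2.737,4.000)–(2.000,4.538)
cell (3,0): code 0110 → (3.000,0.789)–(4.000,0.544)
cell (3,1): code 1001 → (4.000,1.673)–(3.000,1.731)
cell (4,0): code 0010 → (4.000,0.544)–(4.410,1.000)
cell (4,1): code 0001 → (4.410,1.000)–(4.000,1.673)
total: 14 segments, chained into 2 closed loop(s), length Σ = 12.081416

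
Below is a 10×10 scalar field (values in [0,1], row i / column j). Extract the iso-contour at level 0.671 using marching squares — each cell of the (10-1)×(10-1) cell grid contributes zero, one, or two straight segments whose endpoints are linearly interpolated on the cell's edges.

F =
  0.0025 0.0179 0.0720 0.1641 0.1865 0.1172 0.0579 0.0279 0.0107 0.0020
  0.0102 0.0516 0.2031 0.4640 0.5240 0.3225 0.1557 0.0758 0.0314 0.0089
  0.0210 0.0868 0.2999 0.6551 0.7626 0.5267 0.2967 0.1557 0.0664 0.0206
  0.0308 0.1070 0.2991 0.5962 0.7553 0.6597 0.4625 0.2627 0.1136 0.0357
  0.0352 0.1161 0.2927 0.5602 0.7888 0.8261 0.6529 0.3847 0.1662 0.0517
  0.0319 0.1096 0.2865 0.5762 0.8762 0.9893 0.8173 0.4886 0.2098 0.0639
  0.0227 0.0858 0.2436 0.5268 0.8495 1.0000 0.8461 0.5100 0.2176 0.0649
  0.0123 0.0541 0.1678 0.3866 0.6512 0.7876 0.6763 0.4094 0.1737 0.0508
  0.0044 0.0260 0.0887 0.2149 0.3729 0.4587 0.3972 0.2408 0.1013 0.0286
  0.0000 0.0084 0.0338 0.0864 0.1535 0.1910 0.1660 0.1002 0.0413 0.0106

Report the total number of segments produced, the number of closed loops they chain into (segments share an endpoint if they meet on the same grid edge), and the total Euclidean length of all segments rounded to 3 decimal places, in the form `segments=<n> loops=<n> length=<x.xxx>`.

cell (1,3): code 0100 → (1.616,4.000)–(2.000,3.148)
cell (1,4): code 1000 → (2.000,4.388)–(1.616,4.000)
cell (2,3): code 0110 → (2.000,3.148)–(3.000,3.470)
cell (2,4): code 1001 → (3.000,4.882)–(2.000,4.388)
cell (3,3): code 0110 → (3.000,3.470)–(4.000,3.485)
cell (3,4): code 1101 → (3.068,5.000)–(3.000,4.882)
cell (3,5): code 1000 → (4.000,5.895)–(3.068,5.000)
cell (4,3): code 0110 → (4.000,3.485)–(5.000,3.316)
cell (4,5): code 1101 → (4.110,6.000)–(4.000,5.895)
cell (4,6): code 1000 → (5.000,6.445)–(4.110,6.000)
cell (5,3): code 0110 → (5.000,3.316)–(6.000,3.447)
cell (5,6): code 1001 → (6.000,6.521)–(5.000,6.445)
cell (6,3): code 0010 → (6.000,3.447)–(6.900,4.000)
cell (6,4): code 0111 → (6.900,4.000)–(7.000,4.145)
cell (6,6): code 1001 → (7.000,6.020)–(6.000,6.521)
cell (7,4): code 0010 → (7.000,4.145)–(7.355,5.000)
cell (7,5): code 0011 → (7.355,5.000)–(7.019,6.000)
cell (7,6): code 0001 → (7.019,6.000)–(7.000,6.020)
total: 18 segments, chained into 1 closed loop(s), length Σ = 14.606658

segments=18 loops=1 length=14.607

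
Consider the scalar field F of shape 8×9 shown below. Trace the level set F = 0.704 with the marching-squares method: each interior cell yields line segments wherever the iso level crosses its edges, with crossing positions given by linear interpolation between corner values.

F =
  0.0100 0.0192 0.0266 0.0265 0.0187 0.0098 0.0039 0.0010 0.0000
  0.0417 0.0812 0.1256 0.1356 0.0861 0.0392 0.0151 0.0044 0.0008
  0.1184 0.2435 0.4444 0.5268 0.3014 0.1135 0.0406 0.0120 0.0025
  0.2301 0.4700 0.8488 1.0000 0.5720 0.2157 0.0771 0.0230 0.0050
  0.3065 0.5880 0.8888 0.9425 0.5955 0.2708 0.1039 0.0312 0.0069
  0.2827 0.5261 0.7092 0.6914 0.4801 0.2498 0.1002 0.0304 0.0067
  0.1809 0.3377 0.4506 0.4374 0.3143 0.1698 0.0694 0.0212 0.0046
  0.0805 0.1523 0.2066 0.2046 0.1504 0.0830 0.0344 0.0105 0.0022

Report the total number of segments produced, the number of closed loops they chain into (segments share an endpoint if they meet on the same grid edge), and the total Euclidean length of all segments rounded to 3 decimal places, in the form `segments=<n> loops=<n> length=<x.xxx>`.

cell (2,1): code 0100 → (2.642,2.000)–(3.000,1.618)
cell (2,2): code 1100 → (2.374,3.000)–(2.642,2.000)
cell (2,3): code 1000 → (3.000,3.692)–(2.374,3.000)
cell (3,1): code 0110 → (3.000,1.618)–(4.000,1.386)
cell (3,3): code 1001 → (4.000,3.687)–(3.000,3.692)
cell (4,1): code 0110 → (4.000,1.386)–(5.000,1.972)
cell (4,2): code 1011 → (5.000,2.292)–(4.950,3.000)
cell (4,3): code 0001 → (4.950,3.000)–(4.000,3.687)
cell (5,1): code 0010 → (5.000,1.972)–(5.020,2.000)
cell (5,2): code 0001 → (5.020,2.000)–(5.000,2.292)
total: 10 segments, chained into 1 closed loop(s), length Σ = 7.886737

segments=10 loops=1 length=7.887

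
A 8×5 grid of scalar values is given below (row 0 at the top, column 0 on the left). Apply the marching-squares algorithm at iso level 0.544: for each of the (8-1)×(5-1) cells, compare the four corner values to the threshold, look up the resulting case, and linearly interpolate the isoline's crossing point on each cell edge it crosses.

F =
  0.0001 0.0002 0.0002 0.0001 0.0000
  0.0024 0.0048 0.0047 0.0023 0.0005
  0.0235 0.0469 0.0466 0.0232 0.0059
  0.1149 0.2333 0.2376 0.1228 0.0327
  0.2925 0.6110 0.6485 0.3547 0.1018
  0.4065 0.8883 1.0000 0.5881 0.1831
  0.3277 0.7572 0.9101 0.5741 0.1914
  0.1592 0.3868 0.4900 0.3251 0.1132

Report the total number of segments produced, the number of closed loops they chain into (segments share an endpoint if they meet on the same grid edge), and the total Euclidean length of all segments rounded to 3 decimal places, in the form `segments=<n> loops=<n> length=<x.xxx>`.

segments=12 loops=1 length=9.311

cell (3,0): code 0100 → (3.823,1.000)–(4.000,0.790)
cell (3,1): code 1100 → (3.746,2.000)–(3.823,1.000)
cell (3,2): code 1000 → (4.000,2.356)–(3.746,2.000)
cell (4,0): code 0110 → (4.000,0.790)–(5.000,0.285)
cell (4,2): code 1101 → (4.811,3.000)–(4.000,2.356)
cell (4,3): code 1000 → (5.000,3.109)–(4.811,3.000)
cell (5,0): code 0110 → (5.000,0.285)–(6.000,0.504)
cell (5,3): code 1001 → (6.000,3.079)–(5.000,3.109)
cell (6,0): code 0010 → (6.000,0.504)–(6.576,1.000)
cell (6,1): code 0011 → (6.576,1.000)–(6.871,2.000)
cell (6,2): code 0011 → (6.871,2.000)–(6.121,3.000)
cell (6,3): code 0001 → (6.121,3.000)–(6.000,3.079)
total: 12 segments, chained into 1 closed loop(s), length Σ = 9.310708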